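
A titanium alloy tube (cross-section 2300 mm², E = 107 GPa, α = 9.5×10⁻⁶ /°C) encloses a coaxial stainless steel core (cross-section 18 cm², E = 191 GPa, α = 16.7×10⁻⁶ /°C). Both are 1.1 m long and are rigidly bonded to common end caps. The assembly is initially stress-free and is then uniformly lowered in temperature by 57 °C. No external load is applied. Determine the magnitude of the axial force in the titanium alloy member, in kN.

Both members must finish at the same length. With the larger α, the stainless steel tends to over-contract; the plates restrain it, putting the stainless steel in tension and the titanium alloy in compression. With no external load the two internal forces are equal and opposite, magnitude P.
Equating the net (thermal + elastic) strains gives |α₁ − α₂|·ΔT = P·[1/(A₁E₁) + 1/(A₂E₂)].
|α₁ − α₂|·ΔT = 7.2×10⁻⁶ × 57 = 0.0004104.
1/(A₁E₁) + 1/(A₂E₂) = 1/(2300×107×10³) + 1/(1800×191×10³) = 6.972×10⁻⁹ N⁻¹.
So P = 0.0004104 / 6.972×10⁻⁹ = 58.86 kN.

P ≈ 58.9 kN (compressive in the titanium alloy)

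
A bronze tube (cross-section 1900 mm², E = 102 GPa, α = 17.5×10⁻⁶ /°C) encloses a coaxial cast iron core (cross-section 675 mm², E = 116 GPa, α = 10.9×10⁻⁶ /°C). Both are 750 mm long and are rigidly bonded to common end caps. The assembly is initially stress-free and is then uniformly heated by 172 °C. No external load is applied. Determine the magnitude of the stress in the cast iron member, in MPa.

σ ≈ 93.8 MPa (tensile)

Both members must finish at the same length. With the larger α, the bronze tends to over-expand; the plates restrain it, putting the bronze in compression and the cast iron in tension. With no external load the two internal forces are equal and opposite, magnitude P.
Equating the net (thermal + elastic) strains gives |α₁ − α₂|·ΔT = P·[1/(A₁E₁) + 1/(A₂E₂)].
|α₁ − α₂|·ΔT = 6.6×10⁻⁶ × 172 = 0.001135.
1/(A₁E₁) + 1/(A₂E₂) = 1/(1900×102×10³) + 1/(675×116×10³) = 1.793×10⁻⁸ N⁻¹.
So P = 0.001135 / 1.793×10⁻⁸ = 63.31 kN.
σ_{cast iron} = P/A₂ = 63310/675 = 93.79 MPa, tensile.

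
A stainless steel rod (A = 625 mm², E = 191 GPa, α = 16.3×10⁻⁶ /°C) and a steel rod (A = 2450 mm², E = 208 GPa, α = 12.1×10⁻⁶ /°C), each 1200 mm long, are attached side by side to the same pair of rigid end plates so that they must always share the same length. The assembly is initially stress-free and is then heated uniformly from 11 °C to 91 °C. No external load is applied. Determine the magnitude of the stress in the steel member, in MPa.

σ ≈ 13.3 MPa (tensile)

The stainless steel has the larger α, so on heating it would change length more than the steel if both were free. The rigid plates force a common final length, so the stainless steel is put into compression and the steel into tension, with equal and opposite forces P (no external load).
Setting the final lengths equal and cancelling L: (α₁ − α₂)ΔT = P/(A₁E₁) + P/(A₂E₂).
|α₁ − α₂|·ΔT = 4.2×10⁻⁶ × 80 = 0.000336.
1/(A₁E₁) + 1/(A₂E₂) = 1/(625×191×10³) + 1/(2450×208×10³) = 1.034×10⁻⁸ N⁻¹.
So P = 0.000336 / 1.034×10⁻⁸ = 32.5 kN.
σ_{steel} = P/A₂ = 32500/2450 = 13.26 MPa, tensile.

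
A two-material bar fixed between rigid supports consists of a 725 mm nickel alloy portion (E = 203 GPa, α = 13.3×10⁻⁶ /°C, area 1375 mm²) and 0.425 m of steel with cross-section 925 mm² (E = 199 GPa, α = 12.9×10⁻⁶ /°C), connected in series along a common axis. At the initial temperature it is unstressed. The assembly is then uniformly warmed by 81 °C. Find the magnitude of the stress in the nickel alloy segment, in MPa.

σ ≈ 182 MPa (compressive)

If the supports were absent, the total length change would be Σ αᵢΔT Lᵢ = 13.3×10⁻⁶×81×725 + 12.9×10⁻⁶×81×425 = 1.225 mm.
The walls prevent any net length change, so an axial force P (same in every segment) develops. Compatibility: P · Σ Lᵢ/(AᵢEᵢ) = δ_free.
The series flexibility is Σ Lᵢ/(AᵢEᵢ) = 725/(1375×203×10³) + 425/(925×199×10³) = 4.906×10⁻⁶ mm/N.
Hence P = δ_free / Σ(L/AE) = 1.225/4.906×10⁻⁶ = 249.7 kN (compressive).
σ_{nickel alloy} = P / A = 249700 / 1375 = 181.6 MPa.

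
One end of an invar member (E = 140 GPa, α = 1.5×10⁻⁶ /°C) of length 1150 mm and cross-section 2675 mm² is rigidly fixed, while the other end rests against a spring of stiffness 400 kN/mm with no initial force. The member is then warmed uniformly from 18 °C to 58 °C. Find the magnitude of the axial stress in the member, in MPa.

σ ≈ 4.63 MPa (compressive)

Free thermal expansion: δ_free = αΔT L = 1.5×10⁻⁶ × 40 × 1150 = 0.069 mm.
Let P be the compressive force at the spring. The member shortens elastically by PL/(AE) and the spring compresses by P/k; together these equal δ_free.
P [ L/(AE) + 1/k ] = δ_free → P [ 1150/(2675×140×10³) + 1/(400×10³) ] = 0.069.
P = 0.069 / 5.571×10⁻⁶ = 12390 N.
σ = P/A = 12390/2675 = 4.63 MPa.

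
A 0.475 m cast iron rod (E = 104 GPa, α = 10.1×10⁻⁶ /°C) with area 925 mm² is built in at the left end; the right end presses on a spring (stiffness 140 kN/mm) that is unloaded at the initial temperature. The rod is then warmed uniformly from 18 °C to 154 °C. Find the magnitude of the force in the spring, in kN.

The unrestrained thermal change is αΔT L = 10.1×10⁻⁶ × 136 × 475 = 0.6525 mm.
Let P be the compressive force at the spring. The rod shortens elastically by PL/(AE) and the spring compresses by P/k; together these equal δ_free.
So P = δ_free / [L/(AE) + 1/k] = 0.6525 / [ 475/(925×104×10³) + 1/(140×10³) ].
P = 0.6525 / 1.208×10⁻⁵ = 54010 N.

P ≈ 54 kN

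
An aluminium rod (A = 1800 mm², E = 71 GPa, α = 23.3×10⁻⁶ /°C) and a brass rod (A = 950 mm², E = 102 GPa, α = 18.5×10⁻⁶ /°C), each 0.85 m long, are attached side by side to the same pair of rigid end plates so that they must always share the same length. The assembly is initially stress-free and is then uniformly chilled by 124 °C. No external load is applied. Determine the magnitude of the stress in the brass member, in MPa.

σ ≈ 34.5 MPa (compressive)

The aluminium has the larger α, so on cooling it would change length more than the brass if both were free. The rigid plates force a common final length, so the aluminium is put into tension and the brass into compression, with equal and opposite forces P (no external load).
Compatibility of the two members (thermal + elastic change equal): (α₁ − α₂)ΔT = P·[1/(A₁E₁) + 1/(A₂E₂)].
|α₁ − α₂|·ΔT = 4.8×10⁻⁶ × 124 = 0.0005952.
1/(A₁E₁) + 1/(A₂E₂) = 1/(1800×71×10³) + 1/(950×102×10³) = 1.814×10⁻⁸ N⁻¹.
So P = 0.0005952 / 1.814×10⁻⁸ = 32.8 kN.
σ_{brass} = P/A₂ = 32800/950 = 34.53 MPa, compressive.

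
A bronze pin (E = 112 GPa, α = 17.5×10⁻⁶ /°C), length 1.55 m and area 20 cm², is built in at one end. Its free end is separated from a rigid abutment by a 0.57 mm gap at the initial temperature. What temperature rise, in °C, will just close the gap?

Contact occurs when the free expansion equals the gap: αΔT L = 0.57 mm.
So ΔT = g/(αL) = 0.57/(17.5×10⁻⁶ × 1550) = 21.01 °C.

ΔT ≈ 21 °C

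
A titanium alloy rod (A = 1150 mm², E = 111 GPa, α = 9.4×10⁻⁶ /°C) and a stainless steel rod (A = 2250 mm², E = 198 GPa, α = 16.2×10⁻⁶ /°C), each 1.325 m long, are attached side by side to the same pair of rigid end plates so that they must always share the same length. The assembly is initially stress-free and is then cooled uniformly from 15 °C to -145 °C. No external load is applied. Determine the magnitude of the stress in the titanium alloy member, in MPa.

σ ≈ 93.9 MPa (compressive)

The stainless steel has the larger α, so on cooling it would change length more than the titanium alloy if both were free. The rigid plates force a common final length, so the stainless steel is put into tension and the titanium alloy into compression, with equal and opposite forces P (no external load).
Setting the final lengths equal and cancelling L: (α₁ − α₂)ΔT = P/(A₁E₁) + P/(A₂E₂).
|α₁ − α₂|·ΔT = 6.8×10⁻⁶ × 160 = 0.001088.
1/(A₁E₁) + 1/(A₂E₂) = 1/(1150×111×10³) + 1/(2250×198×10³) = 1.008×10⁻⁸ N⁻¹.
So P = 0.001088 / 1.008×10⁻⁸ = 108 kN.
σ_{titanium alloy} = P/A₁ = 108000/1150 = 93.87 MPa, compressive.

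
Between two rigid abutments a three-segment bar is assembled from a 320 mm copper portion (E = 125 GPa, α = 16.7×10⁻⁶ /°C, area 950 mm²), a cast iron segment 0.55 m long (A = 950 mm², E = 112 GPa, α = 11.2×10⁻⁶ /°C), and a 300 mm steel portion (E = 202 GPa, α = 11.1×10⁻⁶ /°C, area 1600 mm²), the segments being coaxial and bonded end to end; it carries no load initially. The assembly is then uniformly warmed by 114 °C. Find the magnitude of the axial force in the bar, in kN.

P ≈ 192 kN (compressive)

With the walls removed the bar would change length by δ_free = Σ αᵢΔT Lᵢ = 16.7×10⁻⁶×114×320 + 11.2×10⁻⁶×114×550 + 11.1×10⁻⁶×114×300 = 1.691 mm.
Since the ends are fixed, an axial force P builds up, equal in every segment, with P · Σ Lᵢ/(AᵢEᵢ) = δ_free.
Σ Lᵢ/(AᵢEᵢ) = 320/(950×125×10³) + 550/(950×112×10³) + 300/(1600×202×10³) = 8.792×10⁻⁶ mm/N.
Hence P = δ_free / Σ(L/AE) = 1.691/8.792×10⁻⁶ = 192.3 kN (compressive).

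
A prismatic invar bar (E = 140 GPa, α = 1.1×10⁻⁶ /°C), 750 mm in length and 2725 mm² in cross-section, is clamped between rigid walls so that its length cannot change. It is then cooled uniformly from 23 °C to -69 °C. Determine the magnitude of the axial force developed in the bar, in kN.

P ≈ 38.6 kN (tensile)

Full restraint means ε = 0, so the stress is σ = EαΔT = 140×10³ × 1.1×10⁻⁶ × 92 = 14.17 MPa.
Axial force P = σA = 14.17 × 2725 = 38610 N = 38.61 kN, tensile.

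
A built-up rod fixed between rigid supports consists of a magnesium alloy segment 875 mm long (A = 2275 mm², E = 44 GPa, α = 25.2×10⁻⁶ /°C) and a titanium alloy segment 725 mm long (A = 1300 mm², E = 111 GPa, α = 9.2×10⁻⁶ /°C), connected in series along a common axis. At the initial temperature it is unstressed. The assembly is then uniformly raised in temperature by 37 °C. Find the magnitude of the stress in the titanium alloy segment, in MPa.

Free thermal expansion of the whole bar: Σ αᵢΔT Lᵢ = 25.2×10⁻⁶×37×875 + 9.2×10⁻⁶×37×725 = 1.063 mm.
Since the ends are fixed, an axial force P builds up, equal in every segment, with P · Σ Lᵢ/(AᵢEᵢ) = δ_free.
Σ Lᵢ/(AᵢEᵢ) = 875/(2275×44×10³) + 725/(1300×111×10³) = 1.377×10⁻⁵ mm/N.
Hence P = δ_free / Σ(L/AE) = 1.063/1.377×10⁻⁵ = 77.2 kN (compressive).
σ_{titanium alloy} = P / A = 77200 / 1300 = 59.38 MPa.

σ ≈ 59.4 MPa (compressive)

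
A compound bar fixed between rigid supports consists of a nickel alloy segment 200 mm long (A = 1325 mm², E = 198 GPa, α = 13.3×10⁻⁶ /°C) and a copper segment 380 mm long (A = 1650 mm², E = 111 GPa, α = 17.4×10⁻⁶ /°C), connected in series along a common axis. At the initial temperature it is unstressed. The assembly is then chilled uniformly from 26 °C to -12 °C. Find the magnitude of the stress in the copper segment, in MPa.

σ ≈ 75.3 MPa (tensile)

If the supports were absent, the total length change would be Σ αᵢΔT Lᵢ = 13.3×10⁻⁶×38×200 + 17.4×10⁻⁶×38×380 = 0.3523 mm.
Since the ends are fixed, an axial force P builds up, equal in every segment, with P · Σ Lᵢ/(AᵢEᵢ) = δ_free.
Σ Lᵢ/(AᵢEᵢ) = 200/(1325×198×10³) + 380/(1650×111×10³) = 2.837×10⁻⁶ mm/N.
Hence P = δ_free / Σ(L/AE) = 0.3523/2.837×10⁻⁶ = 124.2 kN (tensile).
σ_{copper} = P / A = 124200 / 1650 = 75.26 MPa.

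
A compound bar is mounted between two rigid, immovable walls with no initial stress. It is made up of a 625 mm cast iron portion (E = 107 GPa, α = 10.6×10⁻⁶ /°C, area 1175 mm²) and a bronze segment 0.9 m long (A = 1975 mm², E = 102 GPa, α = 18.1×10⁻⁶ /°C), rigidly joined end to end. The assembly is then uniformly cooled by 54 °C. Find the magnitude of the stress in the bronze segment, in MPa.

σ ≈ 66.4 MPa (tensile)

With the walls removed the bar would change length by δ_free = Σ αᵢΔT Lᵢ = 10.6×10⁻⁶×54×625 + 18.1×10⁻⁶×54×900 = 1.237 mm.
The rigid supports impose zero overall length change; the single axial force P common to all segments must satisfy P Σ Lᵢ/(AᵢEᵢ) = δ_free.
Σ Lᵢ/(AᵢEᵢ) = 625/(1175×107×10³) + 900/(1975×102×10³) = 9.439×10⁻⁶ mm/N.
So P = 1.237 / 9.439×10⁻⁶ = 131.1 kN, tensile.
σ_{bronze} = P / A = 131100 / 1975 = 66.38 MPa.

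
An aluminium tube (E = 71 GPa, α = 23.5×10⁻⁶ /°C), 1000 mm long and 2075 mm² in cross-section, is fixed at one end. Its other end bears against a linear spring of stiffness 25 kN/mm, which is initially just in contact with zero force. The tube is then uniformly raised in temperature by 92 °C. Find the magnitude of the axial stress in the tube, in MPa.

Free thermal expansion: δ_free = αΔT L = 23.5×10⁻⁶ × 92 × 1000 = 2.162 mm.
Let P be the compressive force at the spring. The tube shortens elastically by PL/(AE) and the spring compresses by P/k; together these equal δ_free.
So P = δ_free / [L/(AE) + 1/k] = 2.162 / [ 1000/(2075×71×10³) + 1/(25×10³) ].
P = 2.162 / 4.679×10⁻⁵ = 46210 N.
σ = P/A = 46210/2075 = 22.27 MPa.

σ ≈ 22.3 MPa (compressive)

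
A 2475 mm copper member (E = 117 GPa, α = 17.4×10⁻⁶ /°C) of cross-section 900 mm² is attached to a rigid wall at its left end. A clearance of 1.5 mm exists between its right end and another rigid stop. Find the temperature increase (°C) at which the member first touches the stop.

The gap closes when αΔT L = 1.5 mm, since the member is still unstressed at that instant.
ΔT = 1.5 / (17.4×10⁻⁶ × 2475) = 34.83 °C.

ΔT ≈ 34.8 °C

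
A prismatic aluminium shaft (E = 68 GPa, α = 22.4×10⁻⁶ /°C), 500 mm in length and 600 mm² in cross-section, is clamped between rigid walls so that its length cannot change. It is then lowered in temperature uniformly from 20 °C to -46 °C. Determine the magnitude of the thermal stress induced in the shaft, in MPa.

Because both ends are immovable the net strain is zero, and the suppressed thermal strain is αΔT = 22.4×10⁻⁶ × 66 = 1478.4×10⁻⁶.
σ = EαΔT = 68×10³ × 22.4×10⁻⁶ × 66 = 100.5 MPa (tensile; the shaft is trying to contract).

σ ≈ 101 MPa (tensile)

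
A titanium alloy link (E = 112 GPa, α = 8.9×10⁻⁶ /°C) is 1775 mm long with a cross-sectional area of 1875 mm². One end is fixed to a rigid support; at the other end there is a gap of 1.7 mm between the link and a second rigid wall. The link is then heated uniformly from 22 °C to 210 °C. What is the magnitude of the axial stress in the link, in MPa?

σ ≈ 80.1 MPa (compressive)

Unrestrained expansion: δ_free = αΔT L = 8.9×10⁻⁶ × 188 × 1775 = 2.97 mm.
After closing the 1.7 mm clearance, 2.97 − 1.7 = 1.27 mm of expansion remains to be suppressed by the wall.
So σ = E(δ_free − g)/L = 112×10³ × 1.27/1775 = 80.13 MPa.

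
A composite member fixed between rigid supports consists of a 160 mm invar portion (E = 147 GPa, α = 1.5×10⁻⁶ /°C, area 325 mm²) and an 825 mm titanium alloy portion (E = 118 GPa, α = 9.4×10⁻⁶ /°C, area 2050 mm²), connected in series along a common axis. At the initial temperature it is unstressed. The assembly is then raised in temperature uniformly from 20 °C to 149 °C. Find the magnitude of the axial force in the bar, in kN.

P ≈ 153 kN (compressive)

If the supports were absent, the total length change would be Σ αᵢΔT Lᵢ = 1.5×10⁻⁶×129×160 + 9.4×10⁻⁶×129×825 = 1.031 mm.
Since the ends are fixed, an axial force P builds up, equal in every segment, with P · Σ Lᵢ/(AᵢEᵢ) = δ_free.
Σ Lᵢ/(AᵢEᵢ) = 160/(325×147×10³) + 825/(2050×118×10³) = 6.76×10⁻⁶ mm/N.
P = 1.031 / 6.76×10⁻⁶ = 152600 N = 152.6 kN, compressive.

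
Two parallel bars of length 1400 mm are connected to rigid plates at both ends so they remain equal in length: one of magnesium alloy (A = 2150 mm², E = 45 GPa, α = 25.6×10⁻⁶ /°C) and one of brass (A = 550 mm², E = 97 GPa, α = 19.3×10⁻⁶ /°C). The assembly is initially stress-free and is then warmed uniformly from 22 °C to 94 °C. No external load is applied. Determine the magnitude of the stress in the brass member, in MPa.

σ ≈ 28.4 MPa (tensile)

The magnesium alloy has the larger α, so on heating it would change length more than the brass if both were free. The rigid plates force a common final length, so the magnesium alloy is put into compression and the brass into tension, with equal and opposite forces P (no external load).
Setting the final lengths equal and cancelling L: (α₁ − α₂)ΔT = P/(A₁E₁) + P/(A₂E₂).
|α₁ − α₂|·ΔT = 6.3×10⁻⁶ × 72 = 0.0004536.
1/(A₁E₁) + 1/(A₂E₂) = 1/(2150×45×10³) + 1/(550×97×10³) = 2.908×10⁻⁸ N⁻¹.
P = 0.0004536 / 2.908×10⁻⁸ = 15600 N = 15.6 kN.
σ_{brass} = P/A₂ = 15600/550 = 28.36 MPa, tensile.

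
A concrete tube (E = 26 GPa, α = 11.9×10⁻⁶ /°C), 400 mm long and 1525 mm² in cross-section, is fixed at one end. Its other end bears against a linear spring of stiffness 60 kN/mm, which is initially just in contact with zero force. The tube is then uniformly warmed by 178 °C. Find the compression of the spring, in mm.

δ ≈ 0.528 mm

Free thermal expansion: δ_free = αΔT L = 11.9×10⁻⁶ × 178 × 400 = 0.8473 mm.
Let P be the compressive force at the spring. The tube shortens elastically by PL/(AE) and the spring compresses by P/k; together these equal δ_free.
P [ L/(AE) + 1/k ] = δ_free → P [ 400/(1525×26×10³) + 1/(60×10³) ] = 0.8473.
P = 0.8473 / 2.675×10⁻⁵ = 31670 N.
Spring compression = P/k = 31670/(60×10³) = 0.5278 mm.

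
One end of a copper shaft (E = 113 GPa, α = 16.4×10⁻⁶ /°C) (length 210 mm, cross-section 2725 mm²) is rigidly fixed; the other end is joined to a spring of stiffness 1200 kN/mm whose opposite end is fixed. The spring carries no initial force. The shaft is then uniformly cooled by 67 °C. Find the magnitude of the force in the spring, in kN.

Free thermal contraction: δ_free = αΔT L = 16.4×10⁻⁶ × 67 × 210 = 0.2307 mm.
Let P be the tensile force in the spring. The shaft extends elastically by PL/(AE) and the spring stretches by P/k; together these equal δ_free.
P [ L/(AE) + 1/k ] = δ_free → P [ 210/(2725×113×10³) + 1/(1200×10³) ] = 0.2307.
P = 0.2307 / 1.515×10⁻⁶ = 152300 N.

P ≈ 152 kN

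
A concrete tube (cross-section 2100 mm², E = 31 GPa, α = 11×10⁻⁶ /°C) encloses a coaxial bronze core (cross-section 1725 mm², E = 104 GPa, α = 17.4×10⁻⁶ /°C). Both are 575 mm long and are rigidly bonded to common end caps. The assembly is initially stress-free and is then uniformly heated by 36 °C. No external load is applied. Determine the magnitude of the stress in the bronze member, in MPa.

σ ≈ 6.38 MPa (compressive)

Both members must finish at the same length. With the larger α, the bronze tends to over-expand; the plates restrain it, putting the bronze in compression and the concrete in tension. With no external load the two internal forces are equal and opposite, magnitude P.
Equating the net (thermal + elastic) strains gives |α₁ − α₂|·ΔT = P·[1/(A₁E₁) + 1/(A₂E₂)].
|α₁ − α₂|·ΔT = 6.4×10⁻⁶ × 36 = 0.0002304.
1/(A₁E₁) + 1/(A₂E₂) = 1/(2100×31×10³) + 1/(1725×104×10³) = 2.094×10⁻⁸ N⁻¹.
So P = 0.0002304 / 2.094×10⁻⁸ = 11.01 kN.
σ_{bronze} = P/A₂ = 11010/1725 = 6.38 MPa, compressive.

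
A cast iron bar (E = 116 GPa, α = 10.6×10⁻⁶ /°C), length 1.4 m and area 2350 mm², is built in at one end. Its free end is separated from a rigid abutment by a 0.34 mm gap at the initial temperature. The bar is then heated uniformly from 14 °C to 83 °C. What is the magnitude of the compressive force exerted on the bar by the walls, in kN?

P ≈ 133 kN

Free thermal elongation = αΔT L = 10.6×10⁻⁶ × 69 × 1400 = 1.024 mm.
After closing the 0.34 mm clearance, 1.024 − 0.34 = 0.684 mm of expansion remains to be suppressed by the wall.
Compatibility: PL/(AE) = 0.684 mm, so σ = P/A = E × (0.684/1400) = 56.67 MPa.
P = σA = 56.67 × 2350 = 133.2 kN.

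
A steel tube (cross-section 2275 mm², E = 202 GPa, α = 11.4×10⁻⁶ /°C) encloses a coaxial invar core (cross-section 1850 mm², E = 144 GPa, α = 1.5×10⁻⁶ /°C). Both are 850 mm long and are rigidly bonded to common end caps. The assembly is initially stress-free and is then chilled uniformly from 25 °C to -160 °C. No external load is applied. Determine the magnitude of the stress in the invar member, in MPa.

σ ≈ 167 MPa (compressive)

Equilibrium of a rigid end plate with no external load gives equal and opposite internal forces ±P in the two members. Since α_{steel} > α_{invar}, cooling drives the steel into tension and the invar into compression.
Equating the net (thermal + elastic) strains gives |α₁ − α₂|·ΔT = P·[1/(A₁E₁) + 1/(A₂E₂)].
|α₁ − α₂|·ΔT = 9.9×10⁻⁶ × 185 = 0.001832.
1/(A₁E₁) + 1/(A₂E₂) = 1/(2275×202×10³) + 1/(1850×144×10³) = 5.93×10⁻⁹ N⁻¹.
P = 0.001832 / 5.93×10⁻⁹ = 308900 N = 308.9 kN.
σ_{invar} = P/A₂ = 308900/1850 = 167 MPa, compressive.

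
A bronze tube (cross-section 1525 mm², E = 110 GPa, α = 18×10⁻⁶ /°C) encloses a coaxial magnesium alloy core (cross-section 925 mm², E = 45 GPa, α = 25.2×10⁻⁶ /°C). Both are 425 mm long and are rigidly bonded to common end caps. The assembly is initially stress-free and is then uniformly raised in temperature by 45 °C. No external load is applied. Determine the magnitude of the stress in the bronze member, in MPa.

Both members must finish at the same length. With the larger α, the magnesium alloy tends to over-expand; the plates restrain it, putting the magnesium alloy in compression and the bronze in tension. With no external load the two internal forces are equal and opposite, magnitude P.
Setting the final lengths equal and cancelling L: (α₁ − α₂)ΔT = P/(A₁E₁) + P/(A₂E₂).
|α₁ − α₂|·ΔT = 7.2×10⁻⁶ × 45 = 0.000324.
1/(A₁E₁) + 1/(A₂E₂) = 1/(1525×110×10³) + 1/(925×45×10³) = 2.999×10⁻⁸ N⁻¹.
So P = 0.000324 / 2.999×10⁻⁸ = 10.81 kN.
σ_{bronze} = P/A₁ = 10810/1525 = 7.085 MPa, tensile.

σ ≈ 7.09 MPa (tensile)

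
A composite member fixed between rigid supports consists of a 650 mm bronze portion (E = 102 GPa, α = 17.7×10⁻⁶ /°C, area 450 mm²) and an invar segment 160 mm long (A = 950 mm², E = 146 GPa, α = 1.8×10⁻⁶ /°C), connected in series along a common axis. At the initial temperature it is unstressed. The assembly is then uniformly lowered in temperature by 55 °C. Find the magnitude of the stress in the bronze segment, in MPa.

If the supports were absent, the total length change would be Σ αᵢΔT Lᵢ = 17.7×10⁻⁶×55×650 + 1.8×10⁻⁶×55×160 = 0.6486 mm.
The walls prevent any net length change, so an axial force P (same in every segment) develops. Compatibility: P · Σ Lᵢ/(AᵢEᵢ) = δ_free.
The series flexibility is Σ Lᵢ/(AᵢEᵢ) = 650/(450×102×10³) + 160/(950×146×10³) = 1.531×10⁻⁵ mm/N.
So P = 0.6486 / 1.531×10⁻⁵ = 42.35 kN, tensile.
σ_{bronze} = P / A = 42350 / 450 = 94.12 MPa.

σ ≈ 94.1 MPa (tensile)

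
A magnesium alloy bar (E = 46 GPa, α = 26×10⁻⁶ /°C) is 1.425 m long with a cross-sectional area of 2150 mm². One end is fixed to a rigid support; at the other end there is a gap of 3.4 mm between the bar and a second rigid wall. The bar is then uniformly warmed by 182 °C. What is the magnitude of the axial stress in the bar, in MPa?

σ ≈ 108 MPa (compressive)

If the wall were absent the bar would grow by αΔT L = 26×10⁻⁶ × 182 × 1425 = 6.743 mm.
This exceeds the 3.4 mm gap, so the wall pushes back. The portion of expansion that must be recovered elastically is δ_free − gap = 6.743 − 3.4 = 3.343 mm.
That suppressed elongation corresponds to σ = E·Δ/L = 46×10³ × 3.343/1425 = 107.9 MPa.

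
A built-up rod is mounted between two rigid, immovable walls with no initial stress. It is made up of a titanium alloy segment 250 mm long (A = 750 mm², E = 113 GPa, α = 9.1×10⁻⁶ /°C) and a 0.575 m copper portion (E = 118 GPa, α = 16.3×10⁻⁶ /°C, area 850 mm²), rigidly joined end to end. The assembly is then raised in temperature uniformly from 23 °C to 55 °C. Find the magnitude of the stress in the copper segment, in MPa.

With the walls removed the bar would change length by δ_free = Σ αᵢΔT Lᵢ = 9.1×10⁻⁶×32×250 + 16.3×10⁻⁶×32×575 = 0.3727 mm.
The walls prevent any net length change, so an axial force P (same in every segment) develops. Compatibility: P · Σ Lᵢ/(AᵢEᵢ) = δ_free.
The series flexibility is Σ Lᵢ/(AᵢEᵢ) = 250/(750×113×10³) + 575/(850×118×10³) = 8.683×10⁻⁶ mm/N.
P = 0.3727 / 8.683×10⁻⁶ = 42930 N = 42.93 kN, compressive.
σ_{copper} = P / A = 42930 / 850 = 50.5 MPa.

σ ≈ 50.5 MPa (compressive)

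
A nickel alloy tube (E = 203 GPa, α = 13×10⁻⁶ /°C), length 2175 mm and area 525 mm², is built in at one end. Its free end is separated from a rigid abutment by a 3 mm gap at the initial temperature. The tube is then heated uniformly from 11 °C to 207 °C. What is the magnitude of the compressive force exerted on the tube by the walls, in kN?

Free thermal elongation = αΔT L = 13×10⁻⁶ × 196 × 2175 = 5.542 mm.
This exceeds the 3 mm gap, so the wall pushes back. The portion of expansion that must be recovered elastically is δ_free − gap = 5.542 − 3 = 2.542 mm.
So σ = E(δ_free − g)/L = 203×10³ × 2.542/2175 = 237.2 MPa.
P = σA = 237.2 × 525 = 124.6 kN.

P ≈ 125 kN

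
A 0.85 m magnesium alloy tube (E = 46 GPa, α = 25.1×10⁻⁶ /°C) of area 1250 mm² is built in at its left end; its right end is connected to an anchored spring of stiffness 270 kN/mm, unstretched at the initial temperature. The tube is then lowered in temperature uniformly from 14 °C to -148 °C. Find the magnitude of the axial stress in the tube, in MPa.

σ ≈ 150 MPa (tensile)

Free thermal contraction: δ_free = αΔT L = 25.1×10⁻⁶ × 162 × 850 = 3.456 mm.
Let P be the tensile force in the spring. The tube extends elastically by PL/(AE) and the spring stretches by P/k; together these equal δ_free.
So P = δ_free / [L/(AE) + 1/k] = 3.456 / [ 850/(1250×46×10³) + 1/(270×10³) ].
P = 3.456 / 1.849×10⁻⁵ = 187000 N.
σ = P/A = 187000/1250 = 149.6 MPa.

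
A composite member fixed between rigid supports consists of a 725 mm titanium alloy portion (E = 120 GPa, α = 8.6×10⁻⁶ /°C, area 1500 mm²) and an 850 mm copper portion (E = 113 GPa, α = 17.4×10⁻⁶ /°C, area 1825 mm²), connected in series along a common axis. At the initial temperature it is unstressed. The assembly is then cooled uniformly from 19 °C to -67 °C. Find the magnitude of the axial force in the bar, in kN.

P ≈ 222 kN (tensile)

With the walls removed the bar would change length by δ_free = Σ αᵢΔT Lᵢ = 8.6×10⁻⁶×86×725 + 17.4×10⁻⁶×86×850 = 1.808 mm.
Since the ends are fixed, an axial force P builds up, equal in every segment, with P · Σ Lᵢ/(AᵢEᵢ) = δ_free.
The series flexibility is Σ Lᵢ/(AᵢEᵢ) = 725/(1500×120×10³) + 850/(1825×113×10³) = 8.149×10⁻⁶ mm/N.
So P = 1.808 / 8.149×10⁻⁶ = 221.9 kN, tensile.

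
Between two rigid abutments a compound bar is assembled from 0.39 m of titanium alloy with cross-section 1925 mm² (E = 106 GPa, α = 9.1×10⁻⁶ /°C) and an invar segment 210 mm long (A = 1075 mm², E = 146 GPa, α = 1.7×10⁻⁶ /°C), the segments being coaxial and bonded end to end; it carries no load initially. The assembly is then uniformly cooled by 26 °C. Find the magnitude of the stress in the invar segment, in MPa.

σ ≈ 29.1 MPa (tensile)

If the supports were absent, the total length change would be Σ αᵢΔT Lᵢ = 9.1×10⁻⁶×26×390 + 1.7×10⁻⁶×26×210 = 0.1016 mm.
Since the ends are fixed, an axial force P builds up, equal in every segment, with P · Σ Lᵢ/(AᵢEᵢ) = δ_free.
Σ Lᵢ/(AᵢEᵢ) = 390/(1925×106×10³) + 210/(1075×146×10³) = 3.249×10⁻⁶ mm/N.
Hence P = δ_free / Σ(L/AE) = 0.1016/3.249×10⁻⁶ = 31.25 kN (tensile).
σ_{invar} = P / A = 31250 / 1075 = 29.07 MPa.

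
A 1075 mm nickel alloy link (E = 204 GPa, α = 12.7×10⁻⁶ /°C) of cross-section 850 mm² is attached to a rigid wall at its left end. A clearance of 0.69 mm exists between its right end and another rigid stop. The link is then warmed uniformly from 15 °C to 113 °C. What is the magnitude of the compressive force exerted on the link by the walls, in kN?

P ≈ 105 kN

Unrestrained expansion: δ_free = αΔT L = 12.7×10⁻⁶ × 98 × 1075 = 1.338 mm.
The gap closes (δ_free > 0.69 mm) and the wall then resists a further 1.338 − 0.69 = 0.6479 mm of expansion.
That suppressed elongation corresponds to σ = E·Δ/L = 204×10³ × 0.6479/1075 = 123 MPa.
P = σA = 123 × 850 = 104.5 kN.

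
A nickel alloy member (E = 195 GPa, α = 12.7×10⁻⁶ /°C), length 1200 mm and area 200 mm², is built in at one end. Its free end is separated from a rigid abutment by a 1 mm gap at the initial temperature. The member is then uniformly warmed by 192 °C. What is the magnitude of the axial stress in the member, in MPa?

σ ≈ 313 MPa (compressive)

Unrestrained expansion: δ_free = αΔT L = 12.7×10⁻⁶ × 192 × 1200 = 2.926 mm.
This exceeds the 1 mm gap, so the wall pushes back. The portion of expansion that must be recovered elastically is δ_free − gap = 2.926 − 1 = 1.926 mm.
So σ = E(δ_free − g)/L = 195×10³ × 1.926/1200 = 313 MPa.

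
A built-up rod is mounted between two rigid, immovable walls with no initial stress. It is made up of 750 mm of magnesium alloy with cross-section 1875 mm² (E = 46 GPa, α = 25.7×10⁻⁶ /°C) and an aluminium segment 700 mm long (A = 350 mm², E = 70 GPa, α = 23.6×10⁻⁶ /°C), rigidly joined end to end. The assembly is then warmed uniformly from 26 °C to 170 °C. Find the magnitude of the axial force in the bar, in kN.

With the walls removed the bar would change length by δ_free = Σ αᵢΔT Lᵢ = 25.7×10⁻⁶×144×750 + 23.6×10⁻⁶×144×700 = 5.154 mm.
The walls prevent any net length change, so an axial force P (same in every segment) develops. Compatibility: P · Σ Lᵢ/(AᵢEᵢ) = δ_free.
Σ Lᵢ/(AᵢEᵢ) = 750/(1875×46×10³) + 700/(350×70×10³) = 3.727×10⁻⁵ mm/N.
So P = 5.154 / 3.727×10⁻⁵ = 138.3 kN, compressive.

P ≈ 138 kN (compressive)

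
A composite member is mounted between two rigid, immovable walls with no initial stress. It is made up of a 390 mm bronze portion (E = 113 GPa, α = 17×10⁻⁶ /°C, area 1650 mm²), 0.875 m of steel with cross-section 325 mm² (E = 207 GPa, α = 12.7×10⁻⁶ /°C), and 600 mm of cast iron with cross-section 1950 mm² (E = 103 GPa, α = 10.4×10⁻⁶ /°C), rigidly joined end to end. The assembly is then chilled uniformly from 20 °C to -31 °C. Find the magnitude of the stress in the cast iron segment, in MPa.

σ ≈ 34.7 MPa (tensile)

Free thermal contraction of the whole bar: Σ αᵢΔT Lᵢ = 17×10⁻⁶×51×390 + 12.7×10⁻⁶×51×875 + 10.4×10⁻⁶×51×600 = 1.223 mm.
The walls prevent any net length change, so an axial force P (same in every segment) develops. Compatibility: P · Σ Lᵢ/(AᵢEᵢ) = δ_free.
Σ Lᵢ/(AᵢEᵢ) = 390/(1650×113×10³) + 875/(325×207×10³) + 600/(1950×103×10³) = 1.809×10⁻⁵ mm/N.
P = 1.223 / 1.809×10⁻⁵ = 67630 N = 67.63 kN, tensile.
σ_{cast iron} = P / A = 67630 / 1950 = 34.68 MPa.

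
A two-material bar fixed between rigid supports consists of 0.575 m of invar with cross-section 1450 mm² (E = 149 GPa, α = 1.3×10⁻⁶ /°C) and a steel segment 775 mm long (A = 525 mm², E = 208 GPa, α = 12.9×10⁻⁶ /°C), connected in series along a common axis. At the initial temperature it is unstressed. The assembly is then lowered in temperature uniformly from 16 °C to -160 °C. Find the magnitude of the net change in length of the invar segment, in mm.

|ΔL| ≈ 0.384 mm

Free thermal contraction of the whole bar: Σ αᵢΔT Lᵢ = 1.3×10⁻⁶×176×575 + 12.9×10⁻⁶×176×775 = 1.891 mm.
The walls prevent any net length change, so an axial force P (same in every segment) develops. Compatibility: P · Σ Lᵢ/(AᵢEᵢ) = δ_free.
Σ Lᵢ/(AᵢEᵢ) = 575/(1450×149×10³) + 775/(525×208×10³) = 9.758×10⁻⁶ mm/N.
Hence P = δ_free / Σ(L/AE) = 1.891/9.758×10⁻⁶ = 193.8 kN (tensile).
For the invar segment, free thermal change = 1.3×10⁻⁶×176×575 = 0.1316 mm and elastic change from P = 193800×575/(1450×149×10³) = 0.5158 mm; these oppose, so the net change is 0.384 mm (segment lengthens).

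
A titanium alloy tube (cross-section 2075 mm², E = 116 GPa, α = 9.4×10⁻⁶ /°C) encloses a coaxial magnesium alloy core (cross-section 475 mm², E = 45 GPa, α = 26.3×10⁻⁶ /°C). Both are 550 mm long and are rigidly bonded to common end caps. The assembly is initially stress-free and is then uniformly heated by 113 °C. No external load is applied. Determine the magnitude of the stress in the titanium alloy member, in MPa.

σ ≈ 18.1 MPa (tensile)

The magnesium alloy has the larger α, so on heating it would change length more than the titanium alloy if both were free. The rigid plates force a common final length, so the magnesium alloy is put into compression and the titanium alloy into tension, with equal and opposite forces P (no external load).
Equating the net (thermal + elastic) strains gives |α₁ − α₂|·ΔT = P·[1/(A₁E₁) + 1/(A₂E₂)].
|α₁ − α₂|·ΔT = 16.9×10⁻⁶ × 113 = 0.00191.
1/(A₁E₁) + 1/(A₂E₂) = 1/(2075×116×10³) + 1/(475×45×10³) = 5.094×10⁻⁸ N⁻¹.
P = 0.00191 / 5.094×10⁻⁸ = 37490 N = 37.49 kN.
σ_{titanium alloy} = P/A₁ = 37490/2075 = 18.07 MPa, tensile.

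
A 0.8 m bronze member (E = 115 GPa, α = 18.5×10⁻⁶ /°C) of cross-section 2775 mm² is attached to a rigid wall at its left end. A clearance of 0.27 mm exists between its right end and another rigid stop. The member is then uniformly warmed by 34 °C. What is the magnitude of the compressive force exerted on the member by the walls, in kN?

P ≈ 93 kN

If the wall were absent the member would grow by αΔT L = 18.5×10⁻⁶ × 34 × 800 = 0.5032 mm.
The gap closes (δ_free > 0.27 mm) and the wall then resists a further 0.5032 − 0.27 = 0.2332 mm of expansion.
So σ = E(δ_free − g)/L = 115×10³ × 0.2332/800 = 33.52 MPa.
P = σA = 33.52 × 2775 = 93.02 kN.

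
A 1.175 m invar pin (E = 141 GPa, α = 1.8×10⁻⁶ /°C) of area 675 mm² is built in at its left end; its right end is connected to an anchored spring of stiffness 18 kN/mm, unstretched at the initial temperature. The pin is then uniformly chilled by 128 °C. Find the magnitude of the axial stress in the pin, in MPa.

σ ≈ 5.91 MPa (tensile)

Free thermal contraction: δ_free = αΔT L = 1.8×10⁻⁶ × 128 × 1175 = 0.2707 mm.
With a force P in the spring, the elastic change of the pin is PL/(AE) and that of the spring is P/k; compatibility requires their sum to equal δ_free.
So P = δ_free / [L/(AE) + 1/k] = 0.2707 / [ 1175/(675×141×10³) + 1/(18×10³) ].
P = 0.2707 / 6.79×10⁻⁵ = 3987 N.
σ = P/A = 3987/675 = 5.907 MPa.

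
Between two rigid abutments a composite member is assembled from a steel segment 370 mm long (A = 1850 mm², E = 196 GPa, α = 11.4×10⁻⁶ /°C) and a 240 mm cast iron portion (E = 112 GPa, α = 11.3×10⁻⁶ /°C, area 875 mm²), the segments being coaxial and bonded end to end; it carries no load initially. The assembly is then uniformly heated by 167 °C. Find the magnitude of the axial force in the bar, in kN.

P ≈ 334 kN (compressive)

If the supports were absent, the total length change would be Σ αᵢΔT Lᵢ = 11.4×10⁻⁶×167×370 + 11.3×10⁻⁶×167×240 = 1.157 mm.
The walls prevent any net length change, so an axial force P (same in every segment) develops. Compatibility: P · Σ Lᵢ/(AᵢEᵢ) = δ_free.
The series flexibility is Σ Lᵢ/(AᵢEᵢ) = 370/(1850×196×10³) + 240/(875×112×10³) = 3.469×10⁻⁶ mm/N.
So P = 1.157 / 3.469×10⁻⁶ = 333.6 kN, compressive.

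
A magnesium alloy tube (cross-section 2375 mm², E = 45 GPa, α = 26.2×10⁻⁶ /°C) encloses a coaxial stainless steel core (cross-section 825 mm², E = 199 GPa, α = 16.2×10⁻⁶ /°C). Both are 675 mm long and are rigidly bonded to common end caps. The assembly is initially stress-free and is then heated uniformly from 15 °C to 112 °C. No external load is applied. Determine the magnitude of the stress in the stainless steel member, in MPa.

The magnesium alloy has the larger α, so on heating it would change length more than the stainless steel if both were free. The rigid plates force a common final length, so the magnesium alloy is put into compression and the stainless steel into tension, with equal and opposite forces P (no external load).
Equating the net (thermal + elastic) strains gives |α₁ − α₂|·ΔT = P·[1/(A₁E₁) + 1/(A₂E₂)].
|α₁ − α₂|·ΔT = 10×10⁻⁶ × 97 = 0.00097.
1/(A₁E₁) + 1/(A₂E₂) = 1/(2375×45×10³) + 1/(825×199×10³) = 1.545×10⁻⁸ N⁻¹.
So P = 0.00097 / 1.545×10⁻⁸ = 62.79 kN.
σ_{stainless steel} = P/A₂ = 62790/825 = 76.11 MPa, tensile.

σ ≈ 76.1 MPa (tensile)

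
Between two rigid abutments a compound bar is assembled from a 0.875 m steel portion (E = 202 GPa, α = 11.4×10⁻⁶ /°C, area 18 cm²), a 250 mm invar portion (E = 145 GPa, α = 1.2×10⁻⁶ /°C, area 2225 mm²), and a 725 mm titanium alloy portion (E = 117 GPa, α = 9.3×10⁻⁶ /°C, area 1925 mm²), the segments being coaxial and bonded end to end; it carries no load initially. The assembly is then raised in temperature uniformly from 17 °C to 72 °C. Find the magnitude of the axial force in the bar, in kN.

Free thermal expansion of the whole bar: Σ αᵢΔT Lᵢ = 11.4×10⁻⁶×55×875 + 1.2×10⁻⁶×55×250 + 9.3×10⁻⁶×55×725 = 0.936 mm.
The rigid supports impose zero overall length change; the single axial force P common to all segments must satisfy P Σ Lᵢ/(AᵢEᵢ) = δ_free.
The series flexibility is Σ Lᵢ/(AᵢEᵢ) = 875/(1800×202×10³) + 250/(2225×145×10³) + 725/(1925×117×10³) = 6.4×10⁻⁶ mm/N.
So P = 0.936 / 6.4×10⁻⁶ = 146.2 kN, compressive.

P ≈ 146 kN (compressive)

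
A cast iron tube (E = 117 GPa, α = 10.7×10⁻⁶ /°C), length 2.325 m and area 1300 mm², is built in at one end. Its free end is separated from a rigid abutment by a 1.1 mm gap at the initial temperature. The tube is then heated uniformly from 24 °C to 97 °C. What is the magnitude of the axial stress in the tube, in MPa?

Free thermal elongation = αΔT L = 10.7×10⁻⁶ × 73 × 2325 = 1.816 mm.
After closing the 1.1 mm clearance, 1.816 − 1.1 = 0.7161 mm of expansion remains to be suppressed by the wall.
That suppressed elongation corresponds to σ = E·Δ/L = 117×10³ × 0.7161/2325 = 36.03 MPa.

σ ≈ 36 MPa (compressive)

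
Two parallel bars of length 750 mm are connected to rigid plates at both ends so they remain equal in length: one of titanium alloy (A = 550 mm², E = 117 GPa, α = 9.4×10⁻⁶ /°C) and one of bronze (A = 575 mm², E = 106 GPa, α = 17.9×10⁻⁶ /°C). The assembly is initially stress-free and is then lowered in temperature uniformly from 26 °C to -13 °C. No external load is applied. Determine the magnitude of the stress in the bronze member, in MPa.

σ ≈ 18 MPa (tensile)

The bronze has the larger α, so on cooling it would change length more than the titanium alloy if both were free. The rigid plates force a common final length, so the bronze is put into tension and the titanium alloy into compression, with equal and opposite forces P (no external load).
Compatibility of the two members (thermal + elastic change equal): (α₁ − α₂)ΔT = P·[1/(A₁E₁) + 1/(A₂E₂)].
|α₁ − α₂|·ΔT = 8.5×10⁻⁶ × 39 = 0.0003315.
1/(A₁E₁) + 1/(A₂E₂) = 1/(550×117×10³) + 1/(575×106×10³) = 3.195×10⁻⁸ N⁻¹.
So P = 0.0003315 / 3.195×10⁻⁸ = 10.38 kN.
σ_{bronze} = P/A₂ = 10380/575 = 18.05 MPa, tensile.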